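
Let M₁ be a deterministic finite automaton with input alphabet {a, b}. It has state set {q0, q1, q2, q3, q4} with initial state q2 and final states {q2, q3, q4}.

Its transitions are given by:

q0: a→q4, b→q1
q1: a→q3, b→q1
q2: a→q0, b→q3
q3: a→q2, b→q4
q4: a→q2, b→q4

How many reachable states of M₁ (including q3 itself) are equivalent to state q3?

Every state is reachable, so we keep all 5.
Initial partition by acceptance: {q2,q3,q4} | {q0,q1}.
Refine {q2,q3,q4} on symbol a: members go to different blocks, giving {q3,q4} and {q2}.
The partition is now stable with 3 blocks: {q3,q4} | {q0,q1} | {q2}.
The equivalence class containing q3 is {q3,q4}, of size 2.

2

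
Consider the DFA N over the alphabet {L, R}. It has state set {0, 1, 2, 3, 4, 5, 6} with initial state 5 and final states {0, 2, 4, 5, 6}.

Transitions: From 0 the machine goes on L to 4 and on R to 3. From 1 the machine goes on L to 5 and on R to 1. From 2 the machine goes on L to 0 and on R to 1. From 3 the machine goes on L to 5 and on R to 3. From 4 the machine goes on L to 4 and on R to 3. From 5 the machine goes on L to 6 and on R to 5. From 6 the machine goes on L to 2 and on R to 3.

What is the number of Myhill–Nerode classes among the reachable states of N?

Initial partition by acceptance: {0,2,4,5,6} | {1,3}.
On input R, block {0,2,4,5,6} splits into {0,2,4,6} and {5}.
No further refinement is possible. Final partition (3 blocks): {0,2,4,6} | {1,3} | {5}.

3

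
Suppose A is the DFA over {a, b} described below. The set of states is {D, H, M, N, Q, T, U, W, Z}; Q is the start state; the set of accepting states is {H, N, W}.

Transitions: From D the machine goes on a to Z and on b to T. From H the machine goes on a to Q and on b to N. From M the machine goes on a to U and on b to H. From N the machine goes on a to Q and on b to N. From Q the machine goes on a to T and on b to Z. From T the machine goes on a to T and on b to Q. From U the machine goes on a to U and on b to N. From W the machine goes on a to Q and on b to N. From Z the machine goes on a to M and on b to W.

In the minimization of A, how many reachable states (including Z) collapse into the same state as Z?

3

Reachable states from the start: {H,M,N,Q,T,U,W,Z}. Unreachable: {D} — drop them.
Initial partition by acceptance: {H,N,W} | {M,Q,T,U,Z}.
Split {M,Q,T,U,Z} by δ(·,b) → {M,U,Z} and {Q,T}.
Refine {Q,T} on symbol b: members go to different blocks, giving {Q} and {T}.
The partition is now stable with 4 blocks: {H,N,W} | {M,U,Z} | {Q} | {T}.
The equivalence class containing Z is {M,U,Z}, of size 3.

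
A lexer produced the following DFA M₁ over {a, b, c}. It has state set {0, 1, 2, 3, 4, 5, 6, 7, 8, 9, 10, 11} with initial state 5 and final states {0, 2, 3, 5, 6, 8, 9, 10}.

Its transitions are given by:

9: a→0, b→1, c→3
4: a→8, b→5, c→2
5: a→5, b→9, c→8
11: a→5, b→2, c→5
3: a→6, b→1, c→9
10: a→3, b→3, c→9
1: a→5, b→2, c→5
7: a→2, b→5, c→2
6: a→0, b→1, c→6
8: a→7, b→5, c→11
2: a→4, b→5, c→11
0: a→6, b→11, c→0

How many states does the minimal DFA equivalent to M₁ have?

Reachable states from the start: {0,1,2,3,4,5,6,7,8,9,11}. Unreachable: {10} — drop them.
Start with accepting vs non-accepting: {0,2,3,5,6,8,9} | {1,4,7,11}.
On input a, block {0,2,3,5,6,8,9} splits into {0,3,5,6,9} and {2,8}.
Refine {0,3,5,6,9} on symbol b: members go to different blocks, giving {0,3,6,9} and {5}.
Refine {1,4,7,11} on symbol a: members go to different blocks, giving {1,11} and {4,7}.
Stable partition: {0,3,6,9} | {1,11} | {2,8} | {5} | {4,7} — 5 equivalence classes.

5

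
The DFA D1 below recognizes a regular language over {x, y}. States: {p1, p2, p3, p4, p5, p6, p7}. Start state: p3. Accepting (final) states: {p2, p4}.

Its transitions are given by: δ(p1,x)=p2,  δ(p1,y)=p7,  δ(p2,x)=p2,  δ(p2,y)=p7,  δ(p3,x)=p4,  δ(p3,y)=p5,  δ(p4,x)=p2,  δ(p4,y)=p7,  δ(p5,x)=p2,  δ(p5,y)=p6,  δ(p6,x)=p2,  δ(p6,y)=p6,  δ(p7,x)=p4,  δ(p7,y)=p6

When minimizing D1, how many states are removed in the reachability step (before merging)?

No path from p3 leads to p1; the other 6 states are all reachable.

1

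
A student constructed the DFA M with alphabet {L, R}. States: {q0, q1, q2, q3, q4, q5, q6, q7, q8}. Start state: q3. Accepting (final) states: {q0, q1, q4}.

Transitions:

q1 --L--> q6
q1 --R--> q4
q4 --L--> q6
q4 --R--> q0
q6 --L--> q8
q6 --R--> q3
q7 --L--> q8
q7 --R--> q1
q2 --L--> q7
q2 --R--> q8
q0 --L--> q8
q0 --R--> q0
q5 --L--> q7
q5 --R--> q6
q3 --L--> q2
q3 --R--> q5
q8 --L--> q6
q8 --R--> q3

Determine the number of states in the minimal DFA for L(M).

5

All states are reachable from the start state.
Start with accepting vs non-accepting: {q0,q1,q4} | {q2,q3,q5,q6,q7,q8}.
Split {q2,q3,q5,q6,q7,q8} by δ(·,R) → {q2,q3,q5,q6,q8} and {q7}.
Refine {q2,q3,q5,q6,q8} on symbol L: members go to different blocks, giving {q3,q6,q8} and {q2,q5}.
On input L, block {q3,q6,q8} splits into {q6,q8} and {q3}.
No further refinement is possible. Final partition (5 blocks): {q0,q1,q4} | {q6,q8} | {q7} | {q2,q5} | {q3}.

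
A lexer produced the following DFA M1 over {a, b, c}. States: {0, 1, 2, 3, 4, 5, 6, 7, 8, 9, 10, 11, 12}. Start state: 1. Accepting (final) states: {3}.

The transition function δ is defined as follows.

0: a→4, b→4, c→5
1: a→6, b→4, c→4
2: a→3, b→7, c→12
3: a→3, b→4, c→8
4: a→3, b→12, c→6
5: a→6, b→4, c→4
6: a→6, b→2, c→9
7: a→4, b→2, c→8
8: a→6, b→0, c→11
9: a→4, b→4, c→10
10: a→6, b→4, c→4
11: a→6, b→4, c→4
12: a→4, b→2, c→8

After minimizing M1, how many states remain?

8

Every state is reachable, so we keep all 13.
P0 = {3} | {0,1,2,4,5,6,7,8,9,10,11,12}.
On input a, block {0,1,2,4,5,6,7,8,9,10,11,12} splits into {0,1,5,6,7,8,9,10,11,12} and {2,4}.
Split {0,1,5,6,7,8,9,10,11,12} by δ(·,a) → {1,5,6,8,10,11} and {0,7,9,12}.
On input b, block {1,5,6,8,10,11} splits into {1,5,6,10,11} and {8}.
On input c, block {1,5,6,10,11} splits into {1,5,10,11} and {6}.
Split {2,4} by δ(·,c) → {2} and {4}.
Split {0,7,9,12} by δ(·,b) → {0,9} and {7,12}.
The partition is now stable with 8 blocks: {3} | {1,5,10,11} | {2} | {0,9} | {8} | {6} | {4} | {7,12}.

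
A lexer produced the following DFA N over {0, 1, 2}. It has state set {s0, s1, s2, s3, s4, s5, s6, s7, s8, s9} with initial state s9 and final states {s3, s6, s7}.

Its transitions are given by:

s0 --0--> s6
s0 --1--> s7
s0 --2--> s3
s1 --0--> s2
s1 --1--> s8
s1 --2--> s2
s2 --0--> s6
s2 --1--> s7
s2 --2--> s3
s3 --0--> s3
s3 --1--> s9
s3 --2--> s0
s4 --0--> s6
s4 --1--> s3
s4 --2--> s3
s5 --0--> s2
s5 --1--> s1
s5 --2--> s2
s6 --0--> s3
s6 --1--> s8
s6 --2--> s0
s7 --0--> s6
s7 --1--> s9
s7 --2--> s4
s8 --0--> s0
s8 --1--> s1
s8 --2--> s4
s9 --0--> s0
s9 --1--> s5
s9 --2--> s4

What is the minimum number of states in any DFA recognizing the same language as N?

Every state is reachable, so we keep all 10.
Initial partition by acceptance: {s3,s6,s7} | {s0,s1,s2,s4,s5,s8,s9}.
On input 0, block {s0,s1,s2,s4,s5,s8,s9} splits into {s1,s5,s8,s9} and {s0,s2,s4}.
Stable partition: {s3,s6,s7} | {s1,s5,s8,s9} | {s0,s2,s4} — 3 equivalence classes.

3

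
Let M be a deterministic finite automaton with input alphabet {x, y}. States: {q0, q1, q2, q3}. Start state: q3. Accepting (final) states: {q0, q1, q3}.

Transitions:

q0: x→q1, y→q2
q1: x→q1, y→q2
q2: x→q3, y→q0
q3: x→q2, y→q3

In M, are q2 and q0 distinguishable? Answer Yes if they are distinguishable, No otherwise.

Yes

Start with accepting vs non-accepting: {q0,q1,q3} | {q2}.
Split {q0,q1,q3} by δ(·,x) → {q0,q1} and {q3}.
The partition is now stable with 3 blocks: {q0,q1} | {q2} | {q3}.
q2 and q0 end up in different blocks, so they are distinguishable. For instance, the string 'ε' is accepted from only q0.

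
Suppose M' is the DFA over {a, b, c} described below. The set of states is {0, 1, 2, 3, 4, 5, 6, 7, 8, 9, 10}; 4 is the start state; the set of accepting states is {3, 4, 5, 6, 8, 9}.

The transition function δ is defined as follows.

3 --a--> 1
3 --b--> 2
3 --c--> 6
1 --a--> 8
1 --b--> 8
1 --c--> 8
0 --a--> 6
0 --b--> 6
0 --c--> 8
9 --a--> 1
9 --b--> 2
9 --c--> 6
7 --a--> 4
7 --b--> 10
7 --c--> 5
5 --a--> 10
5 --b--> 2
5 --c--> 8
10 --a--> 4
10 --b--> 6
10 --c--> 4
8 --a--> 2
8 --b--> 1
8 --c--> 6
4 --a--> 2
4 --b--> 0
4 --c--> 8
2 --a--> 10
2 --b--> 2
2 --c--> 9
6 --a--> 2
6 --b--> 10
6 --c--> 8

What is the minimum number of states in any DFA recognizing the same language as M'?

4

States {3,5,7} cannot be reached from the start state, so discard them.
Initial partition by acceptance: {4,6,8,9} | {0,1,2,10}.
On input a, block {0,1,2,10} splits into {0,1,10} and {2}.
On input a, block {4,6,8,9} splits into {4,6,8} and {9}.
Stable partition: {4,6,8} | {0,1,10} | {2} | {9} — 4 equivalence classes.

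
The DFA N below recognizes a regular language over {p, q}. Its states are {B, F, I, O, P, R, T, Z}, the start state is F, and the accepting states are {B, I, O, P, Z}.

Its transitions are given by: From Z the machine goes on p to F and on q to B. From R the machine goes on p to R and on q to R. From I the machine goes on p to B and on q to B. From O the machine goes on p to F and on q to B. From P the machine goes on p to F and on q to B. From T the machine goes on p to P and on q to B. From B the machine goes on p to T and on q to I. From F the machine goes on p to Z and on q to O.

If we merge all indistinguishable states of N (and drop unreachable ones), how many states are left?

5

Reachable states from the start: {B,F,I,O,P,T,Z}. Unreachable: {R} — drop them.
Initial partition by acceptance: {B,I,O,P,Z} | {F,T}.
Refine {B,I,O,P,Z} on symbol p: members go to different blocks, giving {B,O,P,Z} and {I}.
Refine {B,O,P,Z} on symbol q: members go to different blocks, giving {O,P,Z} and {B}.
On input q, block {F,T} splits into {F} and {T}.
No further refinement is possible. Final partition (5 blocks): {O,P,Z} | {F} | {I} | {B} | {T}.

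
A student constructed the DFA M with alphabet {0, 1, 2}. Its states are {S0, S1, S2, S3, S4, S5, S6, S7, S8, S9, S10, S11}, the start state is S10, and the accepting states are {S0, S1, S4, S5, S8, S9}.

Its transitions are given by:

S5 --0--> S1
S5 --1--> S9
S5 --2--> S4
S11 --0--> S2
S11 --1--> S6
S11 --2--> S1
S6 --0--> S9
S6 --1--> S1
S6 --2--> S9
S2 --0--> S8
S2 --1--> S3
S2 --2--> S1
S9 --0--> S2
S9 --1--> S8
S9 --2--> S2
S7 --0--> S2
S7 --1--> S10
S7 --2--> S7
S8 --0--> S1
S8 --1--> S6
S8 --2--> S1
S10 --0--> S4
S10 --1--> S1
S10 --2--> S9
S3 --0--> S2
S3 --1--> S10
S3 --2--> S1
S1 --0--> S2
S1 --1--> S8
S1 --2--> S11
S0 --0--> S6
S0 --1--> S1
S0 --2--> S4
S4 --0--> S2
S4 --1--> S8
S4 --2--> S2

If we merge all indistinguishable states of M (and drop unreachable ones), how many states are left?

6

Reachable states from the start: {S1,S2,S3,S4,S6,S8,S9,S10,S11}. Unreachable: {S0,S5,S7} — drop them.
P0 = {S1,S4,S8,S9} | {S2,S3,S6,S10,S11}.
Refine {S1,S4,S8,S9} on symbol 0: members go to different blocks, giving {S1,S4,S9} and {S8}.
Refine {S2,S3,S6,S10,S11} on symbol 0: members go to different blocks, giving {S3,S11} and {S6,S10} and {S2}.
Refine {S1,S4,S9} on symbol 2: members go to different blocks, giving {S4,S9} and {S1}.
The partition is now stable with 6 blocks: {S4,S9} | {S3,S11} | {S8} | {S6,S10} | {S2} | {S1}.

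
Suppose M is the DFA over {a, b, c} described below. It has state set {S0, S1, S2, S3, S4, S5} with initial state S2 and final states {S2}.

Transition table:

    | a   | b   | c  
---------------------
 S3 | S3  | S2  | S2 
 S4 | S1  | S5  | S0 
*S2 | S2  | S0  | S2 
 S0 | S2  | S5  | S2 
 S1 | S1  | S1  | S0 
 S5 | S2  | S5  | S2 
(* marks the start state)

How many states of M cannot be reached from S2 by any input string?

BFS from S2 reaches {S0, S2, S5}; the 3 state(s) S1, S3, S4 are never visited.

3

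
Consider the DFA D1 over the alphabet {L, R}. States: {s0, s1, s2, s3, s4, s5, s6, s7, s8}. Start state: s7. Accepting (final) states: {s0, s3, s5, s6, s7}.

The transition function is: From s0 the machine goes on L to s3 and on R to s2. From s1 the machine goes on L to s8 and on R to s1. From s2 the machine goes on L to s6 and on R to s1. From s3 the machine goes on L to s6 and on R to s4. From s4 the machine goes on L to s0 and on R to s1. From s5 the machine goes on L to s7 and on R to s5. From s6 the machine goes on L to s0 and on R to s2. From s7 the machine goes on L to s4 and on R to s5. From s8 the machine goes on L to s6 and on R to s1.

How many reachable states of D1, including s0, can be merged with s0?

3

All states are reachable from the start state.
Initial partition by acceptance: {s0,s3,s5,s6,s7} | {s1,s2,s4,s8}.
On input L, block {s0,s3,s5,s6,s7} splits into {s0,s3,s5,s6} and {s7}.
On input L, block {s0,s3,s5,s6} splits into {s0,s3,s6} and {s5}.
Refine {s1,s2,s4,s8} on symbol L: members go to different blocks, giving {s2,s4,s8} and {s1}.
Stable partition: {s0,s3,s6} | {s2,s4,s8} | {s7} | {s5} | {s1} — 5 equivalence classes.
State s0 belongs to the block {s0,s3,s6}, which has 3 states.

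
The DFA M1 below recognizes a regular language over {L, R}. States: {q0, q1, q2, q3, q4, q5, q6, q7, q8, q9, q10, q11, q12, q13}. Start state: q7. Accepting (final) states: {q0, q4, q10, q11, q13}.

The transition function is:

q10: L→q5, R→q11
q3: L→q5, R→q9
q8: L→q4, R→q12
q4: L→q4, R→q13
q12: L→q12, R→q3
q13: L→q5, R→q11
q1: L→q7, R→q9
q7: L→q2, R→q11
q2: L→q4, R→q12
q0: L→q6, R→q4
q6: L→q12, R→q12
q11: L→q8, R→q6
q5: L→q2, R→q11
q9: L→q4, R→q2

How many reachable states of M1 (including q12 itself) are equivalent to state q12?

1

First remove the unreachable states {q0,q1,q10}; 11 states remain.
P0 = {q4,q11,q13} | {q2,q3,q5,q6,q7,q8,q9,q12}.
Refine {q4,q11,q13} on symbol L: members go to different blocks, giving {q11,q13} and {q4}.
Split {q11,q13} by δ(·,R) → {q11} and {q13}.
On input L, block {q2,q3,q5,q6,q7,q8,q9,q12} splits into {q3,q5,q6,q7,q12} and {q2,q8,q9}.
Refine {q3,q5,q6,q7,q12} on symbol L: members go to different blocks, giving {q3,q6,q12} and {q5,q7}.
On input L, block {q3,q6,q12} splits into {q6,q12} and {q3}.
On input R, block {q6,q12} splits into {q6} and {q12}.
Refine {q2,q8,q9} on symbol R: members go to different blocks, giving {q2,q8} and {q9}.
The partition is now stable with 9 blocks: {q11} | {q6} | {q4} | {q13} | {q2,q8} | {q5,q7} | {q3} | {q12} | {q9}.
State q12 belongs to the block {q12}, which has 1 states.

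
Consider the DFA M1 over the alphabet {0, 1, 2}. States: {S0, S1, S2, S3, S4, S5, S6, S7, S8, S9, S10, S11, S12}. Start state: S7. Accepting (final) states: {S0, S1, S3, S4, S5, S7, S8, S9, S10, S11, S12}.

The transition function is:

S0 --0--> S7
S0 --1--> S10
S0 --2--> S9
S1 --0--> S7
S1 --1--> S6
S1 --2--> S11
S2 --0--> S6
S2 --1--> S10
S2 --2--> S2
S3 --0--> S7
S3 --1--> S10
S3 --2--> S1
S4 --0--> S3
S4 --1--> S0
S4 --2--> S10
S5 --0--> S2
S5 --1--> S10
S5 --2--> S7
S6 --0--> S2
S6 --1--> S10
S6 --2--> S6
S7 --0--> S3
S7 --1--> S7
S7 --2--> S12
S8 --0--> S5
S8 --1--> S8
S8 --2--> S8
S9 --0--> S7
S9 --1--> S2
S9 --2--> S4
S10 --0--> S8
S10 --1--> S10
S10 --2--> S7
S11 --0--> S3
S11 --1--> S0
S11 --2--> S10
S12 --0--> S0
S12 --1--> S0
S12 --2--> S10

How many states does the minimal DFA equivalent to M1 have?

8

All states are reachable from the start state.
Initial partition by acceptance: {S0,S1,S3,S4,S5,S7,S8,S9,S10,S11,S12} | {S2,S6}.
On input 0, block {S0,S1,S3,S4,S5,S7,S8,S9,S10,S11,S12} splits into {S0,S1,S3,S4,S7,S8,S9,S10,S11,S12} and {S5}.
Split {S0,S1,S3,S4,S7,S8,S9,S10,S11,S12} by δ(·,0) → {S0,S1,S3,S4,S7,S9,S10,S11,S12} and {S8}.
Refine {S0,S1,S3,S4,S7,S9,S10,S11,S12} on symbol 0: members go to different blocks, giving {S0,S1,S3,S4,S7,S9,S11,S12} and {S10}.
Refine {S0,S1,S3,S4,S7,S9,S11,S12} on symbol 1: members go to different blocks, giving {S4,S7,S11,S12} and {S0,S3} and {S1,S9}.
On input 1, block {S4,S7,S11,S12} splits into {S4,S11,S12} and {S7}.
The partition is now stable with 8 blocks: {S4,S11,S12} | {S2,S6} | {S5} | {S8} | {S10} | {S0,S3} | {S1,S9} | {S7}.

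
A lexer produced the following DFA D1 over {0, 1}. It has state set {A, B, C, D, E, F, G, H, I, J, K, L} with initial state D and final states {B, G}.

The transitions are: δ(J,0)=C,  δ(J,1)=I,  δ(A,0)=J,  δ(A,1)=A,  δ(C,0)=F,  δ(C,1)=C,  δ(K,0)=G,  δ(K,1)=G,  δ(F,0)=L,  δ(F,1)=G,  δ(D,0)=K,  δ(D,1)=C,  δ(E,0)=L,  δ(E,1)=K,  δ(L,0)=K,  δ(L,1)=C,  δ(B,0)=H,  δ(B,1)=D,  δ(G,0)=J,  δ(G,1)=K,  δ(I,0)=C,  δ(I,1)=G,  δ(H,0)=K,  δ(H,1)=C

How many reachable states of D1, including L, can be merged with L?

2

First remove the unreachable states {A,B,E,H}; 8 states remain.
Initial partition by acceptance: {G} | {C,D,F,I,J,K,L}.
Refine {C,D,F,I,J,K,L} on symbol 0: members go to different blocks, giving {C,D,F,I,J,L} and {K}.
Refine {C,D,F,I,J,L} on symbol 0: members go to different blocks, giving {C,F,I,J} and {D,L}.
On input 0, block {C,F,I,J} splits into {C,I,J} and {F}.
Refine {C,I,J} on symbol 0: members go to different blocks, giving {I,J} and {C}.
On input 1, block {I,J} splits into {I} and {J}.
No further refinement is possible. Final partition (7 blocks): {G} | {I} | {K} | {D,L} | {F} | {C} | {J}.
State L belongs to the block {D,L}, which has 2 states.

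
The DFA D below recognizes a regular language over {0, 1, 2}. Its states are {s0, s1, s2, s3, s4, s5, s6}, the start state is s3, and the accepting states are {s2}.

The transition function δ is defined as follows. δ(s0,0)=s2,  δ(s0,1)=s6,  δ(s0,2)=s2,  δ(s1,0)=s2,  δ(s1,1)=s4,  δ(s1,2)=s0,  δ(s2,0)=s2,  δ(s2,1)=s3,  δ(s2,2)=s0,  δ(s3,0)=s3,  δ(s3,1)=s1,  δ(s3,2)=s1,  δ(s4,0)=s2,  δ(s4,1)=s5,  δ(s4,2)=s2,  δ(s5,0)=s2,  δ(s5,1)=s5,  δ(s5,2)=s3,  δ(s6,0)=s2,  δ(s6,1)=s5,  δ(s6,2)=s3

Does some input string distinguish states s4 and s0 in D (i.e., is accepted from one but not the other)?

No

Start with accepting vs non-accepting: {s2} | {s0,s1,s3,s4,s5,s6}.
Refine {s0,s1,s3,s4,s5,s6} on symbol 0: members go to different blocks, giving {s0,s1,s4,s5,s6} and {s3}.
Split {s0,s1,s4,s5,s6} by δ(·,2) → {s0,s4} and {s5,s6} and {s1}.
No further refinement is possible. Final partition (5 blocks): {s2} | {s0,s4} | {s3} | {s5,s6} | {s1}.
s4 and s0 lie in the same block of the stable partition, so they are equivalent — no string distinguishes them.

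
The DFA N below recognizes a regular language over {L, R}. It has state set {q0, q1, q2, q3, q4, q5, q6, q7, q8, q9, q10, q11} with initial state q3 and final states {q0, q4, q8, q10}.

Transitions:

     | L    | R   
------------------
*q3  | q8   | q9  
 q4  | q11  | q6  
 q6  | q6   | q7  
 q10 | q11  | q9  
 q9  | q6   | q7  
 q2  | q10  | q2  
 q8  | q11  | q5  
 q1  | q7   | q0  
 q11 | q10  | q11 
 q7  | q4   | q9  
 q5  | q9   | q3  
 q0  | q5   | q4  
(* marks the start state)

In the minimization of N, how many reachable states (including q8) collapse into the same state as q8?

Reachable states from the start: {q3,q4,q5,q6,q7,q8,q9,q10,q11}. Unreachable: {q0,q1,q2} — drop them.
Initial partition by acceptance: {q4,q8,q10} | {q3,q5,q6,q7,q9,q11}.
Split {q3,q5,q6,q7,q9,q11} by δ(·,L) → {q3,q7,q11} and {q5,q6,q9}.
Refine {q3,q7,q11} on symbol R: members go to different blocks, giving {q3,q7} and {q11}.
Stable partition: {q4,q8,q10} | {q3,q7} | {q5,q6,q9} | {q11} — 4 equivalence classes.
State q8 belongs to the block {q4,q8,q10}, which has 3 states.

3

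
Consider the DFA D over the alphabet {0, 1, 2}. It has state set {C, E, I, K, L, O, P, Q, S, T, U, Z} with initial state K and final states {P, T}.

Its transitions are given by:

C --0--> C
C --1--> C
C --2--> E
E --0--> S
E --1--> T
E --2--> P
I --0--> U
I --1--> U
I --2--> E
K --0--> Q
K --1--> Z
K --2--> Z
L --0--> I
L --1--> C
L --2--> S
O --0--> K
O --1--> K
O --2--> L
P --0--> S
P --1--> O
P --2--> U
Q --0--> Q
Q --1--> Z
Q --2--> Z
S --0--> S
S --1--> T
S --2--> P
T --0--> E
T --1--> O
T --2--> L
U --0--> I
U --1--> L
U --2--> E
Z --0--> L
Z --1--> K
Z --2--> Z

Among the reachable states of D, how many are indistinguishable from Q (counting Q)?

P0 = {P,T} | {C,E,I,K,L,O,Q,S,U,Z}.
Refine {C,E,I,K,L,O,Q,S,U,Z} on symbol 1: members go to different blocks, giving {C,I,K,L,O,Q,U,Z} and {E,S}.
On input 2, block {C,I,K,L,O,Q,U,Z} splits into {C,I,L,U} and {K,O,Q,Z}.
On input 0, block {K,O,Q,Z} splits into {K,O,Q} and {Z}.
Split {K,O,Q} by δ(·,1) → {K,Q} and {O}.
Stable partition: {P,T} | {C,I,L,U} | {E,S} | {K,Q} | {Z} | {O} — 6 equivalence classes.
State Q belongs to the block {K,Q}, which has 2 states.

2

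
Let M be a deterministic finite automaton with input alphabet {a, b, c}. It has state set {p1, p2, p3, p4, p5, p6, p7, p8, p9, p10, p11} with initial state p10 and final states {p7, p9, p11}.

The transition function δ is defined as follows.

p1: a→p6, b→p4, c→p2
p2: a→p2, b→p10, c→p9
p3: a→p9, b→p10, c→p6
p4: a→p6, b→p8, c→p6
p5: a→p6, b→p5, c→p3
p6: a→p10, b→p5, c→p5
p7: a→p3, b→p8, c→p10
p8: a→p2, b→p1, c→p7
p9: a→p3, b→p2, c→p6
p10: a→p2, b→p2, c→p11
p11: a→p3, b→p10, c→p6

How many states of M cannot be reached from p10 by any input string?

4

No path from p10 leads to p1, p4, p7, p8; the other 7 states are all reachable.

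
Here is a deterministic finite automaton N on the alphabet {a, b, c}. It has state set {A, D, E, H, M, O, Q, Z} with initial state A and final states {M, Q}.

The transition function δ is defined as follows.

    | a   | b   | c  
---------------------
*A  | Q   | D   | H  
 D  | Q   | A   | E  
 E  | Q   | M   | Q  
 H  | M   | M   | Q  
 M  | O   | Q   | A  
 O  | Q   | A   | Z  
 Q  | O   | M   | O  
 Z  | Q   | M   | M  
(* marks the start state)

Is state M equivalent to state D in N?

All states are reachable from the start state.
P0 = {M,Q} | {A,D,E,H,O,Z}.
Split {A,D,E,H,O,Z} by δ(·,b) → {A,D,O} and {E,H,Z}.
Stable partition: {M,Q} | {A,D,O} | {E,H,Z} — 3 equivalence classes.
M and D end up in different blocks, so they are distinguishable. For instance, the string 'ε' is accepted from only M.

No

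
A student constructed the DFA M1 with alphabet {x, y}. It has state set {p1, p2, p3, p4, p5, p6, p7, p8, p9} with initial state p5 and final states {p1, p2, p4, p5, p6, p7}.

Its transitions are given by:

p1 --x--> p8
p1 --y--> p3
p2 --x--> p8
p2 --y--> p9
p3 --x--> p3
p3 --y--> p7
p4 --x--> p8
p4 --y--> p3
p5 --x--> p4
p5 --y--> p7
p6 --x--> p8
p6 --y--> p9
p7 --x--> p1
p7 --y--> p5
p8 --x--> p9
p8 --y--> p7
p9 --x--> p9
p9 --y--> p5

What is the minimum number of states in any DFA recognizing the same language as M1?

First remove the unreachable states {p2,p6}; 7 states remain.
Initial partition by acceptance: {p1,p4,p5,p7} | {p3,p8,p9}.
On input x, block {p1,p4,p5,p7} splits into {p1,p4} and {p5,p7}.
No further refinement is possible. Final partition (3 blocks): {p1,p4} | {p3,p8,p9} | {p5,p7}.

3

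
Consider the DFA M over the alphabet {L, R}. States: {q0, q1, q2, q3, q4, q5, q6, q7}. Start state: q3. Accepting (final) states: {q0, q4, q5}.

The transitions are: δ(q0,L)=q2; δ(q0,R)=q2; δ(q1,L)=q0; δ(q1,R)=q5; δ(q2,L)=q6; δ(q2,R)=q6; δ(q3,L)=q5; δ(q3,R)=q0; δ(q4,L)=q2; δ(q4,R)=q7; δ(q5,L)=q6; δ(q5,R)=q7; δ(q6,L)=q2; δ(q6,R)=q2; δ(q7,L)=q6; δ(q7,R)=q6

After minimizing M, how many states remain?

3

States {q1,q4} cannot be reached from the start state, so discard them.
P0 = {q0,q5} | {q2,q3,q6,q7}.
Refine {q2,q3,q6,q7} on symbol L: members go to different blocks, giving {q2,q6,q7} and {q3}.
No further refinement is possible. Final partition (3 blocks): {q0,q5} | {q2,q6,q7} | {q3}.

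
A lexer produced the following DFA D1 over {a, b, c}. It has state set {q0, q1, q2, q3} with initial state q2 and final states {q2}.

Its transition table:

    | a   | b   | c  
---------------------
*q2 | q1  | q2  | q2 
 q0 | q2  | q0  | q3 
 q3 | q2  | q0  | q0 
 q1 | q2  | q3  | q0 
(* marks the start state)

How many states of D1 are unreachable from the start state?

0

Every one of the 4 states is reachable from q2.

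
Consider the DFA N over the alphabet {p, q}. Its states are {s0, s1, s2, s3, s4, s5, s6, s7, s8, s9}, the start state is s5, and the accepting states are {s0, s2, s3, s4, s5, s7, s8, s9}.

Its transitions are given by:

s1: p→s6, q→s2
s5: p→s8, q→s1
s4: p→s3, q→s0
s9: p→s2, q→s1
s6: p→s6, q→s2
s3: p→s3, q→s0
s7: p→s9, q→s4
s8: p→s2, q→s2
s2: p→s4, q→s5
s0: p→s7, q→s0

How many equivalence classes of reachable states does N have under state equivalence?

All states are reachable from the start state.
Start with accepting vs non-accepting: {s0,s2,s3,s4,s5,s7,s8,s9} | {s1,s6}.
Refine {s0,s2,s3,s4,s5,s7,s8,s9} on symbol q: members go to different blocks, giving {s0,s2,s3,s4,s7,s8} and {s5,s9}.
Split {s0,s2,s3,s4,s7,s8} by δ(·,p) → {s0,s2,s3,s4,s8} and {s7}.
Refine {s0,s2,s3,s4,s8} on symbol p: members go to different blocks, giving {s2,s3,s4,s8} and {s0}.
Split {s2,s3,s4,s8} by δ(·,q) → {s3,s4} and {s2} and {s8}.
On input p, block {s5,s9} splits into {s5} and {s9}.
Stable partition: {s3,s4} | {s1,s6} | {s5} | {s7} | {s0} | {s2} | {s8} | {s9} — 8 equivalence classes.

8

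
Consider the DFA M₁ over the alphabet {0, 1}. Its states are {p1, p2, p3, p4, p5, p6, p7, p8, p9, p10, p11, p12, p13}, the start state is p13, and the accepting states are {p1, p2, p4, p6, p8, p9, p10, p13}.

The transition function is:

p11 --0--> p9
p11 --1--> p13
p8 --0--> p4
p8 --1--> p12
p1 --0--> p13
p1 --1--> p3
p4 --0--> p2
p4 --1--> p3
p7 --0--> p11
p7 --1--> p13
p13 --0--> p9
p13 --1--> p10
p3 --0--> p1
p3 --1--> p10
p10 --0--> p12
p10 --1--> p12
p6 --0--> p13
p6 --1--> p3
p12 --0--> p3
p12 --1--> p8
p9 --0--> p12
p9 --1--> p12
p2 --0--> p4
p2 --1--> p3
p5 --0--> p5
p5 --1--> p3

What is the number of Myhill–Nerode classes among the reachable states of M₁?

7

Reachable states from the start: {p1,p2,p3,p4,p8,p9,p10,p12,p13}. Unreachable: {p5,p6,p7,p11} — drop them.
Start with accepting vs non-accepting: {p1,p2,p4,p8,p9,p10,p13} | {p3,p12}.
Refine {p1,p2,p4,p8,p9,p10,p13} on symbol 0: members go to different blocks, giving {p1,p2,p4,p8,p13} and {p9,p10}.
Refine {p1,p2,p4,p8,p13} on symbol 0: members go to different blocks, giving {p1,p2,p4,p8} and {p13}.
Split {p1,p2,p4,p8} by δ(·,0) → {p2,p4,p8} and {p1}.
Split {p3,p12} by δ(·,0) → {p3} and {p12}.
Refine {p2,p4,p8} on symbol 1: members go to different blocks, giving {p2,p4} and {p8}.
No further refinement is possible. Final partition (7 blocks): {p2,p4} | {p3} | {p9,p10} | {p13} | {p1} | {p12} | {p8}.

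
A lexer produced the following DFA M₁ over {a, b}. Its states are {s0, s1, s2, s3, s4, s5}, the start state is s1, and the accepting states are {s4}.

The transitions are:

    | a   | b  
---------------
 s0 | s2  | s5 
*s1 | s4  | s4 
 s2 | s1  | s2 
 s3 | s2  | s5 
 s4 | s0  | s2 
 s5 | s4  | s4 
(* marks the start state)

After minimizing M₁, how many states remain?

States {s3} cannot be reached from the start state, so discard them.
Start with accepting vs non-accepting: {s4} | {s0,s1,s2,s5}.
Refine {s0,s1,s2,s5} on symbol a: members go to different blocks, giving {s0,s2} and {s1,s5}.
Split {s0,s2} by δ(·,a) → {s0} and {s2}.
No further refinement is possible. Final partition (4 blocks): {s4} | {s0} | {s1,s5} | {s2}.

4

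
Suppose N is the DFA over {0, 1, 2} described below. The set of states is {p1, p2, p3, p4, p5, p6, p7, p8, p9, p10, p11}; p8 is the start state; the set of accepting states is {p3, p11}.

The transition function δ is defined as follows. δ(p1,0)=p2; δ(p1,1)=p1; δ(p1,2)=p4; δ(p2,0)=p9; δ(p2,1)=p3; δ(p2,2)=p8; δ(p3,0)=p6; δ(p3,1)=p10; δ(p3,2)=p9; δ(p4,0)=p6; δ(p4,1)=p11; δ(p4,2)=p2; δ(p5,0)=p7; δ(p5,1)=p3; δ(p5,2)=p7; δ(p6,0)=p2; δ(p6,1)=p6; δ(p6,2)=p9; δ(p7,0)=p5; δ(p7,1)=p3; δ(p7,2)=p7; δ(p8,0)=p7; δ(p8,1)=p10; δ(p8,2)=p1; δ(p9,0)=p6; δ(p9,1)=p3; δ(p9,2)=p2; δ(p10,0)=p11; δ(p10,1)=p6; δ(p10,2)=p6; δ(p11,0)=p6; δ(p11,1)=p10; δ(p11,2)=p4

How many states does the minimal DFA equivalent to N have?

All states are reachable from the start state.
Start with accepting vs non-accepting: {p3,p11} | {p1,p2,p4,p5,p6,p7,p8,p9,p10}.
Refine {p1,p2,p4,p5,p6,p7,p8,p9,p10} on symbol 0: members go to different blocks, giving {p1,p2,p4,p5,p6,p7,p8,p9} and {p10}.
On input 1, block {p1,p2,p4,p5,p6,p7,p8,p9} splits into {p2,p4,p5,p7,p9} and {p1,p6} and {p8}.
On input 0, block {p2,p4,p5,p7,p9} splits into {p2,p5,p7} and {p4,p9}.
Refine {p2,p5,p7} on symbol 0: members go to different blocks, giving {p5,p7} and {p2}.
The partition is now stable with 7 blocks: {p3,p11} | {p5,p7} | {p10} | {p1,p6} | {p8} | {p4,p9} | {p2}.

7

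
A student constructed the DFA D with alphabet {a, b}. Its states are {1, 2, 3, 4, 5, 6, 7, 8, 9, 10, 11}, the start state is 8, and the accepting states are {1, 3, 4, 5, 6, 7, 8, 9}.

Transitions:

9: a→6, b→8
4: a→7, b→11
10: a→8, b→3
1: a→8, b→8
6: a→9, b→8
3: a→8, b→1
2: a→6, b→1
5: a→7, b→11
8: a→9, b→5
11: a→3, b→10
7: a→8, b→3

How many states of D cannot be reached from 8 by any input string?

No path from 8 leads to 2, 4; the other 9 states are all reachable.

2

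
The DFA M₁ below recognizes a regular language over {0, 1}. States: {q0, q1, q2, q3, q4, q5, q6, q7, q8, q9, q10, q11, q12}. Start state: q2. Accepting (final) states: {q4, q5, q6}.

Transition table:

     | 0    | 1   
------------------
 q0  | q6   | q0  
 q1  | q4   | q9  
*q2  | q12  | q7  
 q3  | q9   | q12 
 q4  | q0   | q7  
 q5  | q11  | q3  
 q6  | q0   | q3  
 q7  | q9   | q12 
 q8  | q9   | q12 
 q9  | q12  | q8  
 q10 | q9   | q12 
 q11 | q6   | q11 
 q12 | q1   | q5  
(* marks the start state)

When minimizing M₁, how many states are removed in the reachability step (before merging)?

1

No path from q2 leads to q10; the other 12 states are all reachable.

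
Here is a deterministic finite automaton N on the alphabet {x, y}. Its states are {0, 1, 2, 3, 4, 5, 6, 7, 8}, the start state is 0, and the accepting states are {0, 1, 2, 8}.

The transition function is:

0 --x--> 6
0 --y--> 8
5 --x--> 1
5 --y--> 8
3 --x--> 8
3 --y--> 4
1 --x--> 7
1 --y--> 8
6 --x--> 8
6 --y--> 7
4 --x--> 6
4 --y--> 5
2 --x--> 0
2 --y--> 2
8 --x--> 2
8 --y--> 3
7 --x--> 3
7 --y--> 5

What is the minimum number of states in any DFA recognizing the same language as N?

Every state is reachable, so we keep all 9.
Initial partition by acceptance: {0,1,2,8} | {3,4,5,6,7}.
On input x, block {0,1,2,8} splits into {0,1} and {2,8}.
Split {3,4,5,6,7} by δ(·,x) → {3,6} and {4,7} and {5}.
On input x, block {0,1} splits into {0} and {1}.
Split {2,8} by δ(·,x) → {2} and {8}.
No further refinement is possible. Final partition (7 blocks): {0} | {3,6} | {2} | {4,7} | {5} | {1} | {8}.

7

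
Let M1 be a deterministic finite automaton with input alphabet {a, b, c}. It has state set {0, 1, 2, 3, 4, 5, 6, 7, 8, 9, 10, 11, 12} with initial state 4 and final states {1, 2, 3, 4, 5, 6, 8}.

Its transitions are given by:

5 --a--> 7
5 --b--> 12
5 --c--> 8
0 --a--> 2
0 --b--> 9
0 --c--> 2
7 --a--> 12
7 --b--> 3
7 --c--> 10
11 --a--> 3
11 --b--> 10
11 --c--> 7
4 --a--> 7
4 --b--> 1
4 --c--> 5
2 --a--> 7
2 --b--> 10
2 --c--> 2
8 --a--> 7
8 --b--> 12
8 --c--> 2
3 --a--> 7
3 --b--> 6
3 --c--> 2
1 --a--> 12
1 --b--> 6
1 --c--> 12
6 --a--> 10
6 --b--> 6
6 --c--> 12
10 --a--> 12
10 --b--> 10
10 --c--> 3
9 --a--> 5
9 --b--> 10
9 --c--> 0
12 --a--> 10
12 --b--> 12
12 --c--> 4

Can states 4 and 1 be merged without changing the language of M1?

States {0,9,11} cannot be reached from the start state, so discard them.
Start with accepting vs non-accepting: {1,2,3,4,5,6,8} | {7,10,12}.
Refine {1,2,3,4,5,6,8} on symbol b: members go to different blocks, giving {1,3,4,6} and {2,5,8}.
Split {1,3,4,6} by δ(·,c) → {1,6} and {3,4}.
Refine {7,10,12} on symbol b: members go to different blocks, giving {10,12} and {7}.
Stable partition: {1,6} | {10,12} | {2,5,8} | {3,4} | {7} — 5 equivalence classes.
4 and 1 end up in different blocks, so they are distinguishable. For instance, the string 'c' is accepted from only 4.

No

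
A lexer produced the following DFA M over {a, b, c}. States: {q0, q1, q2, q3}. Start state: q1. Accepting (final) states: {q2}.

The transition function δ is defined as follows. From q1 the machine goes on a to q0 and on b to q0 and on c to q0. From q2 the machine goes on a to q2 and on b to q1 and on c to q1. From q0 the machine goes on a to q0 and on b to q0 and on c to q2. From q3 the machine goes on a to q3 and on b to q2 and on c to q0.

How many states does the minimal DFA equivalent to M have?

Reachable states from the start: {q0,q1,q2}. Unreachable: {q3} — drop them.
P0 = {q2} | {q0,q1}.
Refine {q0,q1} on symbol c: members go to different blocks, giving {q0} and {q1}.
No further refinement is possible. Final partition (3 blocks): {q2} | {q0} | {q1}.

3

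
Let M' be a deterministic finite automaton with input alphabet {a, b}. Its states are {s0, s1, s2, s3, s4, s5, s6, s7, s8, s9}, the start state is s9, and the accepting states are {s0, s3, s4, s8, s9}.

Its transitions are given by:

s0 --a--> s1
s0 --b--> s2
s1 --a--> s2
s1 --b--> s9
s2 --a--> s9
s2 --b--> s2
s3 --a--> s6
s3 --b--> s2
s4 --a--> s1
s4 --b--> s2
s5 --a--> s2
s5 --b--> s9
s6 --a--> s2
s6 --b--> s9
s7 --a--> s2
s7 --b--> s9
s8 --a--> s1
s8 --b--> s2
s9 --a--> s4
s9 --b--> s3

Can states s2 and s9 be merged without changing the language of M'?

First remove the unreachable states {s0,s5,s7,s8}; 6 states remain.
P0 = {s3,s4,s9} | {s1,s2,s6}.
Refine {s3,s4,s9} on symbol a: members go to different blocks, giving {s3,s4} and {s9}.
Split {s1,s2,s6} by δ(·,a) → {s1,s6} and {s2}.
The partition is now stable with 4 blocks: {s3,s4} | {s1,s6} | {s9} | {s2}.
s2 and s9 end up in different blocks, so they are distinguishable. For instance, the string 'ε' is accepted from only s9.

No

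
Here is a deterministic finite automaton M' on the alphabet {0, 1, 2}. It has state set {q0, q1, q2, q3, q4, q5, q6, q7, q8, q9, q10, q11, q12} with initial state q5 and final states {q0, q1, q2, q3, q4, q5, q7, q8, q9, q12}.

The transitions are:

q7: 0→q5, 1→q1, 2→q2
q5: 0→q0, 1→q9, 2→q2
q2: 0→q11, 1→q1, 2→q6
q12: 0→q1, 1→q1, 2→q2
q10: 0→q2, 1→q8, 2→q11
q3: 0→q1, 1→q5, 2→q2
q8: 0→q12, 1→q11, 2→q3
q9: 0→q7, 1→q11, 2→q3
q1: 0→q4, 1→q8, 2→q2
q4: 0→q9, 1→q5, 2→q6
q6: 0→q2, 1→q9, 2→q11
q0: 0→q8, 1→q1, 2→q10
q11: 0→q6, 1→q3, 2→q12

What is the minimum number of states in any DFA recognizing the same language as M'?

7

Initial partition by acceptance: {q0,q1,q2,q3,q4,q5,q7,q8,q9,q12} | {q6,q10,q11}.
On input 0, block {q0,q1,q2,q3,q4,q5,q7,q8,q9,q12} splits into {q0,q1,q3,q4,q5,q7,q8,q9,q12} and {q2}.
Refine {q0,q1,q3,q4,q5,q7,q8,q9,q12} on symbol 1: members go to different blocks, giving {q0,q1,q3,q4,q5,q7,q12} and {q8,q9}.
Refine {q0,q1,q3,q4,q5,q7,q12} on symbol 0: members go to different blocks, giving {q1,q3,q5,q7,q12} and {q0,q4}.
Split {q1,q3,q5,q7,q12} by δ(·,0) → {q3,q7,q12} and {q1,q5}.
On input 0, block {q6,q10,q11} splits into {q6,q10} and {q11}.
The partition is now stable with 7 blocks: {q3,q7,q12} | {q6,q10} | {q2} | {q8,q9} | {q0,q4} | {q1,q5} | {q11}.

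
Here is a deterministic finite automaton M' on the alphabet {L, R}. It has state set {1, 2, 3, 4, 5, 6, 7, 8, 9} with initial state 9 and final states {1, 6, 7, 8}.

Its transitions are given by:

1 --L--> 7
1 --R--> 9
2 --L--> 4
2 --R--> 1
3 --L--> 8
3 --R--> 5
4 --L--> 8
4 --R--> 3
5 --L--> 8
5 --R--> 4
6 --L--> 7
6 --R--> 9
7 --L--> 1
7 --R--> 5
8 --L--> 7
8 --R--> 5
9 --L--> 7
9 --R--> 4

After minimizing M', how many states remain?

2

First remove the unreachable states {2,6}; 7 states remain.
P0 = {1,7,8} | {3,4,5,9}.
No further refinement is possible. Final partition (2 blocks): {1,7,8} | {3,4,5,9}.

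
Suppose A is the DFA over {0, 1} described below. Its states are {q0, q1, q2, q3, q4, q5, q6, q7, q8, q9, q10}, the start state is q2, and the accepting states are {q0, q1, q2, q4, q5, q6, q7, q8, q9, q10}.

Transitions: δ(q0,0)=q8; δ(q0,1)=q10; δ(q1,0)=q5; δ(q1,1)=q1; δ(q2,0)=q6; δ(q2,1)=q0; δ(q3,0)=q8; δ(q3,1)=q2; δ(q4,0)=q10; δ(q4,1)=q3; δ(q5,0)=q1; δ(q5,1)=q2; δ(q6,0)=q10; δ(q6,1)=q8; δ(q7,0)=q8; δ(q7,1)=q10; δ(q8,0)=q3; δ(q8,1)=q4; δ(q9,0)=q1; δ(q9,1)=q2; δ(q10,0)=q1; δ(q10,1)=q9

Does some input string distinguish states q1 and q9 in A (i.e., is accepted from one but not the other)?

First remove the unreachable states {q7}; 10 states remain.
Start with accepting vs non-accepting: {q0,q1,q2,q4,q5,q6,q8,q9,q10} | {q3}.
On input 0, block {q0,q1,q2,q4,q5,q6,q8,q9,q10} splits into {q0,q1,q2,q4,q5,q6,q9,q10} and {q8}.
On input 0, block {q0,q1,q2,q4,q5,q6,q9,q10} splits into {q1,q2,q4,q5,q6,q9,q10} and {q0}.
Split {q1,q2,q4,q5,q6,q9,q10} by δ(·,1) → {q1,q5,q9,q10} and {q2} and {q4} and {q6}.
Refine {q1,q5,q9,q10} on symbol 1: members go to different blocks, giving {q1,q10} and {q5,q9}.
Refine {q1,q10} on symbol 0: members go to different blocks, giving {q1} and {q10}.
Stable partition: {q1} | {q3} | {q8} | {q0} | {q2} | {q4} | {q6} | {q5,q9} | {q10} — 9 equivalence classes.
q1 and q9 end up in different blocks, so they are distinguishable. For instance, the string '1010' is accepted from only q1.

Yes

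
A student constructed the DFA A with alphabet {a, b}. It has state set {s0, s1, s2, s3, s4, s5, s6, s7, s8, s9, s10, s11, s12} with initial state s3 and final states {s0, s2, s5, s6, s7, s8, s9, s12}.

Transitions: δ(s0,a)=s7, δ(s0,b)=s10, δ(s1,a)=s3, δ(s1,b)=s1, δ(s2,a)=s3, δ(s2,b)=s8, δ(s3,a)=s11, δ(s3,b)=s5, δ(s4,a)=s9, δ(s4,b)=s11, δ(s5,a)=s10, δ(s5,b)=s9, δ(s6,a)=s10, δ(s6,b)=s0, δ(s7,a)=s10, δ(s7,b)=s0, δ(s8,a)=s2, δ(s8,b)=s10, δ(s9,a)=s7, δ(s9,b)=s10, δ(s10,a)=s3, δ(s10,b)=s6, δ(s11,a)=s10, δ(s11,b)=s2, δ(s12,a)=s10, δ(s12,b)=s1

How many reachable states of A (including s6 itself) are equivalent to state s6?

First remove the unreachable states {s1,s4,s12}; 10 states remain.
Initial partition by acceptance: {s0,s2,s5,s6,s7,s8,s9} | {s3,s10,s11}.
Refine {s0,s2,s5,s6,s7,s8,s9} on symbol a: members go to different blocks, giving {s2,s5,s6,s7} and {s0,s8,s9}.
No further refinement is possible. Final partition (3 blocks): {s2,s5,s6,s7} | {s3,s10,s11} | {s0,s8,s9}.
The equivalence class containing s6 is {s2,s5,s6,s7}, of size 4.

4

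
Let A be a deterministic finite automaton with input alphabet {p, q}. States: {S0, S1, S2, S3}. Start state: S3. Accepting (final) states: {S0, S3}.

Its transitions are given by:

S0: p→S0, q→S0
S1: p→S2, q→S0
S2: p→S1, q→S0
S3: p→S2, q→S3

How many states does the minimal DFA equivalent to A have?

3

Initial partition by acceptance: {S0,S3} | {S1,S2}.
Refine {S0,S3} on symbol p: members go to different blocks, giving {S0} and {S3}.
The partition is now stable with 3 blocks: {S0} | {S1,S2} | {S3}.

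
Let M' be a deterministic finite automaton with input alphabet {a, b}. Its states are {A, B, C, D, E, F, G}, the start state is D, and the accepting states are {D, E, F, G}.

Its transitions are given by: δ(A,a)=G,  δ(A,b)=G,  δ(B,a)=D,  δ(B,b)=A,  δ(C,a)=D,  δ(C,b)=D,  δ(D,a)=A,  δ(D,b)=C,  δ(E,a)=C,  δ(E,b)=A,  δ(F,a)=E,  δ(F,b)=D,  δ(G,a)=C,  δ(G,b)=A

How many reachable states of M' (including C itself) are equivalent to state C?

2

Reachable states from the start: {A,C,D,G}. Unreachable: {B,E,F} — drop them.
P0 = {D,G} | {A,C}.
No further refinement is possible. Final partition (2 blocks): {D,G} | {A,C}.
The equivalence class containing C is {A,C}, of size 2.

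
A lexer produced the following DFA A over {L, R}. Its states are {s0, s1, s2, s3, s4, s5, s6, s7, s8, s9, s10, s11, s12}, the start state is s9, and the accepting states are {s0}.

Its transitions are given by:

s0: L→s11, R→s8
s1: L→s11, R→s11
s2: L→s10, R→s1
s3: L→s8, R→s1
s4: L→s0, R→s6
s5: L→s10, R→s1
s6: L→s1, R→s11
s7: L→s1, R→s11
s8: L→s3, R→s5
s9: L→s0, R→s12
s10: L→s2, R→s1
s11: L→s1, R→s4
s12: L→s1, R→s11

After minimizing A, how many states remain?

First remove the unreachable states {s7}; 12 states remain.
Start with accepting vs non-accepting: {s0} | {s1,s2,s3,s4,s5,s6,s8,s9,s10,s11,s12}.
Refine {s1,s2,s3,s4,s5,s6,s8,s9,s10,s11,s12} on symbol L: members go to different blocks, giving {s1,s2,s3,s5,s6,s8,s10,s11,s12} and {s4,s9}.
On input R, block {s1,s2,s3,s5,s6,s8,s10,s11,s12} splits into {s1,s2,s3,s5,s6,s8,s10,s12} and {s11}.
On input L, block {s1,s2,s3,s5,s6,s8,s10,s12} splits into {s2,s3,s5,s6,s8,s10,s12} and {s1}.
On input L, block {s2,s3,s5,s6,s8,s10,s12} splits into {s2,s3,s5,s8,s10} and {s6,s12}.
Split {s2,s3,s5,s8,s10} by δ(·,R) → {s2,s3,s5,s10} and {s8}.
On input L, block {s2,s3,s5,s10} splits into {s2,s5,s10} and {s3}.
Stable partition: {s0} | {s2,s5,s10} | {s4,s9} | {s11} | {s1} | {s6,s12} | {s8} | {s3} — 8 equivalence classes.

8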